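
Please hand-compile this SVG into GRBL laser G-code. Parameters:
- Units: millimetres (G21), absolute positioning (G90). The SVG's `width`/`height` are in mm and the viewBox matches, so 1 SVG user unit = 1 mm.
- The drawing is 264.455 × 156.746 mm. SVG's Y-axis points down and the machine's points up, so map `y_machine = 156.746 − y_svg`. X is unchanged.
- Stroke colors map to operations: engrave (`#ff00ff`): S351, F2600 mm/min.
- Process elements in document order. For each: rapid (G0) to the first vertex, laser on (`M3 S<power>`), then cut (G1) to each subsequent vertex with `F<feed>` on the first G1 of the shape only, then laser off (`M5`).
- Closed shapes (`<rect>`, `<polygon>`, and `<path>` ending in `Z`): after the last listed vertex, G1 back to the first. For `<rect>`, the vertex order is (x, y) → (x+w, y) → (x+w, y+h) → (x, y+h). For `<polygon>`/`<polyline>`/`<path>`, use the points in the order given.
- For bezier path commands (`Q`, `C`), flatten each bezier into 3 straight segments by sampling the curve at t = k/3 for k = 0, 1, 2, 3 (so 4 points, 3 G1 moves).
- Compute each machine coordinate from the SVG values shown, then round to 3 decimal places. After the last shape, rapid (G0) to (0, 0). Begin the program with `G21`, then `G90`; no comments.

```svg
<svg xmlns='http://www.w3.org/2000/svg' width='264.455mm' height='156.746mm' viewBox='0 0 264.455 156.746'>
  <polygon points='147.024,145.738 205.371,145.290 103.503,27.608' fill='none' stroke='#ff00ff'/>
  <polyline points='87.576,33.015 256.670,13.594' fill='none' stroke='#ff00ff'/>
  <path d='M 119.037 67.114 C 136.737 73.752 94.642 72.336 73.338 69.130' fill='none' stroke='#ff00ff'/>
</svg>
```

G21
G90
G0 X147.024 Y11.008
M3 S351
G1 X205.371 Y11.456 F2600
G1 X103.503 Y129.138
G1 X147.024 Y11.008
M5
G0 X87.576 Y123.731
M3 S351
G1 X256.670 Y143.152 F2600
M5
G0 X119.037 Y89.632
M3 S351
G1 X119.790 Y85.447 F2600
G1 X98.588 Y85.239
G1 X73.338 Y87.616
M5
G0 X0.000 Y0.000

Since the viewBox matches the mm dimensions, user units are millimetres directly. The only transform is the Y-flip y_m = 156.746 − y_svg.

Shape 1 is a closed polygon drawn with `<polygon>`. Its stroke #ff00ff means engrave at S351, F2600. After flipping Y the toolpath is (147.024,11.008) → (205.371,11.456) → (103.503,129.138) → (147.024,11.008), returning to the start.

Shape 2 is a line segment drawn with `<polyline>`. Its stroke #ff00ff means engrave at S351, F2600. After flipping Y the toolpath is (87.576,123.731) → (256.670,143.152).

Shape 3 is a cubic bezier drawn with `<path>`. Its stroke #ff00ff means engrave at S351, F2600. After flipping Y the toolpath is (119.037,89.632) → (119.790,85.447) → (98.588,85.239) → (73.338,87.616).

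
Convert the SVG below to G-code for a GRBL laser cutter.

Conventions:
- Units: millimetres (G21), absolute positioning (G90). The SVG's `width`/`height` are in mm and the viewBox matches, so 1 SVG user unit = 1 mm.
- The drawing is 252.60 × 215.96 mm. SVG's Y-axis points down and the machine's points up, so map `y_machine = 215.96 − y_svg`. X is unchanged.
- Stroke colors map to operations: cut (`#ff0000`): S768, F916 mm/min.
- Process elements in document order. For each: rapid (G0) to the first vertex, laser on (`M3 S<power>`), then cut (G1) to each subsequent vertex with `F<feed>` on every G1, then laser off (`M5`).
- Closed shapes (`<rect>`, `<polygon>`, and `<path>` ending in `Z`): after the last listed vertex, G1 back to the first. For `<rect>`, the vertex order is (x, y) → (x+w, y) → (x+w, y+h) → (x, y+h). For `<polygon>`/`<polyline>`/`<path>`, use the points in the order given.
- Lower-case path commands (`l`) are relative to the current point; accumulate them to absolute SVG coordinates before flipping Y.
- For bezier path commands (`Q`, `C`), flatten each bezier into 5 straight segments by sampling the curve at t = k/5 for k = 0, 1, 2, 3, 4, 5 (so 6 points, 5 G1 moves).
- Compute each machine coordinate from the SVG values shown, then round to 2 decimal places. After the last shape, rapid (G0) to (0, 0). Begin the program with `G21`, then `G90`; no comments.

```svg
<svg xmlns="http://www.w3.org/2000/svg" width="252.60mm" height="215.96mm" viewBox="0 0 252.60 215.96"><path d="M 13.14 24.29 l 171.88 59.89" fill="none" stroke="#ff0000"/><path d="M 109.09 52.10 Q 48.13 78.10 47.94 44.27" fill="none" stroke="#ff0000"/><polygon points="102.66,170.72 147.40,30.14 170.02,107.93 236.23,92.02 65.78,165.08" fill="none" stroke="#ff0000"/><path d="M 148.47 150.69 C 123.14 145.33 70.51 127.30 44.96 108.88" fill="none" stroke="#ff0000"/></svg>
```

G21
G90
G0 X13.14 Y191.67
M3 S768
G1 X185.02 Y131.78 F916
M5
G0 X109.09 Y163.86
M3 S768
G1 X87.14 Y155.85 F916
G1 X70.05 Y152.63 F916
G1 X57.82 Y154.20 F916
G1 X50.45 Y160.55 F916
G1 X47.94 Y171.69 F916
M5
G0 X102.66 Y45.24
M3 S768
G1 X147.40 Y185.82 F916
G1 X170.02 Y108.03 F916
G1 X236.23 Y123.94 F916
G1 X65.78 Y50.88 F916
G1 X102.66 Y45.24 F916
M5
G0 X148.47 Y65.27
M3 S768
G1 X130.43 Y69.91 F916
G1 X108.45 Y77.00 F916
G1 X85.14 Y85.95 F916
G1 X63.10 Y96.17 F916
G1 X44.96 Y107.08 F916
M5
G0 X0.00 Y0.00

viewBox `0 0 252.60 215.96` with mm width/height → 1 unit = 1 mm. Flip: y_m = 215.96 − y_svg.

**Shape 1** — `<path>` line segment, stroke `#ff0000` → cut (S768, F916). Machine vertices: (13.14,191.67) → (185.02,131.78). Open path.

**Shape 2** — `<path>` quadratic bezier, stroke `#ff0000` → cut (S768, F916). Control points (SVG): P0=(109.09,52.10), P1=(48.13,78.10), P2=(47.94,44.27); sampled at t=k/5. Machine vertices: (109.09,163.86) → (87.14,155.85) → (70.05,152.63) → (57.82,154.20) → (50.45,160.55) → (47.94,171.69). Open path.

**Shape 3** — `<polygon>` closed polygon, stroke `#ff0000` → cut (S768, F916). Machine vertices: (102.66,45.24) → (147.40,185.82) → (170.02,108.03) → (236.23,123.94) → (65.78,50.88) → (102.66,45.24). Closed: final G1 returns to the first vertex.

**Shape 4** — `<path>` cubic bezier, stroke `#ff0000` → cut (S768, F916). Control points (SVG): P0=(148.47,150.69), P1=(123.14,145.33), P2=(70.51,127.30), P3=(44.96,108.88); sampled at t=k/5. Machine vertices: (148.47,65.27) → (130.43,69.91) → (108.45,77.00) → (85.14,85.95) → (63.10,96.17) → (44.96,107.08). Open path.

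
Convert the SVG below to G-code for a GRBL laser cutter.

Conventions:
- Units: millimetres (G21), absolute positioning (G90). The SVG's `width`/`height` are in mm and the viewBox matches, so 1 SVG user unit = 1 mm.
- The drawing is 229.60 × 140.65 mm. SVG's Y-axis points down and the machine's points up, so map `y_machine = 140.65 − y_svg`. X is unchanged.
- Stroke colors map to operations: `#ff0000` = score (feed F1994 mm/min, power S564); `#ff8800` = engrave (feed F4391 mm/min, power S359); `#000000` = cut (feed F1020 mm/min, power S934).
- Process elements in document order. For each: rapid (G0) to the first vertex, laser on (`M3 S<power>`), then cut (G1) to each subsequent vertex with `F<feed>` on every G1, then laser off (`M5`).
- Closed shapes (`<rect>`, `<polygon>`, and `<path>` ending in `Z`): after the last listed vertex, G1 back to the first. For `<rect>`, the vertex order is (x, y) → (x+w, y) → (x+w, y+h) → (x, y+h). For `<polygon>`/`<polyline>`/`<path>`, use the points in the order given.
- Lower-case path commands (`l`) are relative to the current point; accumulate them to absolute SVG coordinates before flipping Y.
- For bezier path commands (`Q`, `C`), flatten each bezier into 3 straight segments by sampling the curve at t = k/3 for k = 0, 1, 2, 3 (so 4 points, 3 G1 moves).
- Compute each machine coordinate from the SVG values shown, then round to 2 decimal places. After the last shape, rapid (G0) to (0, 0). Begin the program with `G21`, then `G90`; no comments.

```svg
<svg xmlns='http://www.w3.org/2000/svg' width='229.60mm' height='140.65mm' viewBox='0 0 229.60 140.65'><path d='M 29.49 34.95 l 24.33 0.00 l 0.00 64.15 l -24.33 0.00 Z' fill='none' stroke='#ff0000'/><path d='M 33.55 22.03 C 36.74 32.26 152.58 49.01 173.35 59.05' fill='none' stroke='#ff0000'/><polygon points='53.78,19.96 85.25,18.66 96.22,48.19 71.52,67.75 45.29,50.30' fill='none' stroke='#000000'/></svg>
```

G21
G90
G0 X29.49 Y105.70
M3 S564
G1 X53.82 Y105.70 F1994
G1 X53.82 Y41.55 F1994
G1 X29.49 Y41.55 F1994
G1 X29.49 Y105.70 F1994
M5
G0 X33.55 Y118.62
M3 S564
G1 X66.60 Y106.71 F1994
G1 X128.58 Y93.39 F1994
G1 X173.35 Y81.60 F1994
M5
G0 X53.78 Y120.69
M3 S934
G1 X85.25 Y121.99 F1020
G1 X96.22 Y92.46 F1020
G1 X71.52 Y72.90 F1020
G1 X45.29 Y90.35 F1020
G1 X53.78 Y120.69 F1020
M5
G0 X0.00 Y0.00

Since the viewBox matches the mm dimensions, user units are millimetres directly. The only transform is the Y-flip y_m = 140.65 − y_svg.

Shape 1 is a rectangle drawn with `<path>`. Its stroke #ff0000 means score at S564, F1994. After flipping Y the toolpath is (29.49,105.70) → (53.82,105.70) → (53.82,41.55) → (29.49,41.55) → (29.49,105.70), returning to the start.

Shape 2 is a cubic bezier drawn with `<path>`. Its stroke #ff0000 means score at S564, F1994. After flipping Y the toolpath is (33.55,118.62) → (66.60,106.71) → (128.58,93.39) → (173.35,81.60).

Shape 3 is a regular polygon drawn with `<polygon>`. Its stroke #000000 means cut at S934, F1020. After flipping Y the toolpath is (53.78,120.69) → (85.25,121.99) → (96.22,92.46) → (71.52,72.90) → (45.29,90.35) → (53.78,120.69), returning to the start.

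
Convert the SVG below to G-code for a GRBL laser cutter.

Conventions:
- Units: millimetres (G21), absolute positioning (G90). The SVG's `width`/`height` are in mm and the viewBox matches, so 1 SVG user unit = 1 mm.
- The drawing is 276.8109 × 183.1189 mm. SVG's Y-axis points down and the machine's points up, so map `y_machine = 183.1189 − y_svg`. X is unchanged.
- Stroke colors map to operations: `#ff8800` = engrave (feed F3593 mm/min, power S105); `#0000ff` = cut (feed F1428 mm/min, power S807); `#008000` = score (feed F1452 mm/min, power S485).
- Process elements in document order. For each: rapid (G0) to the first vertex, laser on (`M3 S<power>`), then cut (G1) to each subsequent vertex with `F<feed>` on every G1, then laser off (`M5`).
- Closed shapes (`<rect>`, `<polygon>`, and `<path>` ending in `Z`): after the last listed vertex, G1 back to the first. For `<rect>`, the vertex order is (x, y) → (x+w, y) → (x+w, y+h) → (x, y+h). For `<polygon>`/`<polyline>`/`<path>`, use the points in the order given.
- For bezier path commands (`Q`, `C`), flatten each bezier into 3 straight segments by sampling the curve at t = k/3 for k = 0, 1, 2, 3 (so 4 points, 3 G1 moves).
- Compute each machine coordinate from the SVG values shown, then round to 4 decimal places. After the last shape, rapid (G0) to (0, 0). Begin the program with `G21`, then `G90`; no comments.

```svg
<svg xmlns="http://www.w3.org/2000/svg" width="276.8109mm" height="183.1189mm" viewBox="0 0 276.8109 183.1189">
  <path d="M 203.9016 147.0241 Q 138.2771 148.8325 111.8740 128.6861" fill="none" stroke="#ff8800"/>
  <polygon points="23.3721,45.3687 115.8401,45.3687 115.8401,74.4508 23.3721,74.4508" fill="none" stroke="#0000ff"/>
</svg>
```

Since the viewBox matches the mm dimensions, user units are millimetres directly. The only transform is the Y-flip y_m = 183.1189 − y_svg.

Shape 1 is a quadratic bezier drawn with `<path>`. Its stroke #ff8800 means engrave at S105, F3593. After flipping Y the toolpath is (203.9016,36.0948) → (164.5099,37.3286) → (133.8340,43.4413) → (111.8740,54.4328).

Shape 2 is a rectangle drawn with `<polygon>`. Its stroke #0000ff means cut at S807, F1428. After flipping Y the toolpath is (23.3721,137.7502) → (115.8401,137.7502) → (115.8401,108.6681) → (23.3721,108.6681) → (23.3721,137.7502), returning to the start.

G21
G90
G0 X203.9016 Y36.0948
M3 S105
G1 X164.5099 Y37.3286 F3593
G1 X133.8340 Y43.4413 F3593
G1 X111.8740 Y54.4328 F3593
M5
G0 X23.3721 Y137.7502
M3 S807
G1 X115.8401 Y137.7502 F1428
G1 X115.8401 Y108.6681 F1428
G1 X23.3721 Y108.6681 F1428
G1 X23.3721 Y137.7502 F1428
M5
G0 X0.0000 Y0.0000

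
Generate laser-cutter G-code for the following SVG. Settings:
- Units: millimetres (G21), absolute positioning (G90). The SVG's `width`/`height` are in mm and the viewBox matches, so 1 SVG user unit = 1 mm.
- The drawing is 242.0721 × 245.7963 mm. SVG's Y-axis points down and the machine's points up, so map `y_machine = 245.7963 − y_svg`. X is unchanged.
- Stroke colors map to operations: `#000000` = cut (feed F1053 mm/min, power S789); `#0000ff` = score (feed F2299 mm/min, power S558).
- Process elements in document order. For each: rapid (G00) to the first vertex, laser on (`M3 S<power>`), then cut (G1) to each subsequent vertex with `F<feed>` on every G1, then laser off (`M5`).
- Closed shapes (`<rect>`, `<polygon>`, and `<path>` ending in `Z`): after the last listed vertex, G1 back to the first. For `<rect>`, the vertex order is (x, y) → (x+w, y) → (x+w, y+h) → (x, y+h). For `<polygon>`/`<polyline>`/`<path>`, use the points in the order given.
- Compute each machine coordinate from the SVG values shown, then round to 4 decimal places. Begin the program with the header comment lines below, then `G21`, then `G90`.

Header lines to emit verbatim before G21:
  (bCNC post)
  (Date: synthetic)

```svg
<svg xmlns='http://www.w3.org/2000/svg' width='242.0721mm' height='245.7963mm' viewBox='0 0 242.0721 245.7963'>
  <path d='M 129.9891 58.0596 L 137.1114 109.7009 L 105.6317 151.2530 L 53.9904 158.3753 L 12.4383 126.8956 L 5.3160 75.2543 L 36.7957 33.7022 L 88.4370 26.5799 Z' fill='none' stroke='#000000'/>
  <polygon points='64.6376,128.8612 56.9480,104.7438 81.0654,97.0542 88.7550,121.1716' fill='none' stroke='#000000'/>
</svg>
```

(bCNC post)
(Date: synthetic)
G21
G90
G00 X129.9891 Y187.7367
M3 S789
G1 X137.1114 Y136.0954 F1053
G1 X105.6317 Y94.5433 F1053
G1 X53.9904 Y87.4210 F1053
G1 X12.4383 Y118.9007 F1053
G1 X5.3160 Y170.5420 F1053
G1 X36.7957 Y212.0941 F1053
G1 X88.4370 Y219.2164 F1053
G1 X129.9891 Y187.7367 F1053
M5
G00 X64.6376 Y116.9351
M3 S789
G1 X56.9480 Y141.0525 F1053
G1 X81.0654 Y148.7421 F1053
G1 X88.7550 Y124.6247 F1053
G1 X64.6376 Y116.9351 F1053
M5

1 u = 1 mm; y_m = 245.7963 − y.

[1] `<path>` regular polygon, #000000→cut S789 F1053: (129.9891,187.7367) → (137.1114,136.0954) → (105.6317,94.5433) → (53.9904,87.4210) → (12.4383,118.9007) → (5.3160,170.5420) → (36.7957,212.0941) → (88.4370,219.2164) → (129.9891,187.7367) (closed)

[2] `<polygon>` regular polygon, #000000→cut S789 F1053: (64.6376,116.9351) → (56.9480,141.0525) → (81.0654,148.7421) → (88.7550,124.6247) → (64.6376,116.9351) (closed)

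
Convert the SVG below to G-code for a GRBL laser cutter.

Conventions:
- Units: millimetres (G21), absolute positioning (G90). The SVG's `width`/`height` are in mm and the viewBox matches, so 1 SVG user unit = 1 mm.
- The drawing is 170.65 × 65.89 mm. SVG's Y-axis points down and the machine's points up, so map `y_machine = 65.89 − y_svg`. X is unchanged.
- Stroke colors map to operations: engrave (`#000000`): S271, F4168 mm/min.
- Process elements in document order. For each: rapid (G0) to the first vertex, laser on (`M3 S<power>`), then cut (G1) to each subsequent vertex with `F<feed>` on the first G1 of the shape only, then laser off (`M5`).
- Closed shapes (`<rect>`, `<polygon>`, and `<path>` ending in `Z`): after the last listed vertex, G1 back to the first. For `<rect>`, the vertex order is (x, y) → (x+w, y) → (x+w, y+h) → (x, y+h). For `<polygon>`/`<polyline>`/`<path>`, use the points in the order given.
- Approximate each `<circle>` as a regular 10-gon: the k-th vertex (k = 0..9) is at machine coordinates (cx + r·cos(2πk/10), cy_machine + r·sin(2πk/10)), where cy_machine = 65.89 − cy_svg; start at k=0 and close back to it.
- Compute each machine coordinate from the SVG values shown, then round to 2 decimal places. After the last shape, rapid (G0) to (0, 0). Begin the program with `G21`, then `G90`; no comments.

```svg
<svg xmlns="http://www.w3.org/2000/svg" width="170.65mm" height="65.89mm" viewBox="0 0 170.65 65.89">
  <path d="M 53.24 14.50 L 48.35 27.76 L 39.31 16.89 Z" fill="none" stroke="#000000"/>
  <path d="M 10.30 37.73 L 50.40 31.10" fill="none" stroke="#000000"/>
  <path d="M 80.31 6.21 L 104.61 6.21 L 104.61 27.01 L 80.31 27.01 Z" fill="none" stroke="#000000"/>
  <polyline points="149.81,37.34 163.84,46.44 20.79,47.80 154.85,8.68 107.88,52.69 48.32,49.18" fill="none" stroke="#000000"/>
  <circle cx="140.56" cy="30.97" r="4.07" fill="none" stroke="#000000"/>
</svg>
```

1 u = 1 mm; y_m = 65.89 − y.

[1] `<path>` regular polygon, #000000→engrave S271 F4168: (53.24,51.39) → (48.35,38.13) → (39.31,49.00) → (53.24,51.39) (closed)

[2] `<path>` line segment, #000000→engrave S271 F4168: (10.30,28.16) → (50.40,34.79)

[3] `<path>` rectangle, #000000→engrave S271 F4168: (80.31,59.68) → (104.61,59.68) → (104.61,38.88) → (80.31,38.88) → (80.31,59.68) (closed)

[4] `<polyline>` open polyline, #000000→engrave S271 F4168: (149.81,28.55) → (163.84,19.45) → (20.79,18.09) → (154.85,57.21) → (107.88,13.20) → (48.32,16.71)

[5] `<circle>` circle, #000000→engrave S271 F4168: (144.63,34.92) → (143.85,37.31) → (141.82,38.79) → (139.30,38.79) → (137.27,37.31) → (136.49,34.92) → (137.27,32.53) → (139.30,31.05) → (141.82,31.05) → (143.85,32.53) → (144.63,34.92) (closed)

G21
G90
G0 X53.24 Y51.39
M3 S271
G1 X48.35 Y38.13 F4168
G1 X39.31 Y49.00
G1 X53.24 Y51.39
M5
G0 X10.30 Y28.16
M3 S271
G1 X50.40 Y34.79 F4168
M5
G0 X80.31 Y59.68
M3 S271
G1 X104.61 Y59.68 F4168
G1 X104.61 Y38.88
G1 X80.31 Y38.88
G1 X80.31 Y59.68
M5
G0 X149.81 Y28.55
M3 S271
G1 X163.84 Y19.45 F4168
G1 X20.79 Y18.09
G1 X154.85 Y57.21
G1 X107.88 Y13.20
G1 X48.32 Y16.71
M5
G0 X144.63 Y34.92
M3 S271
G1 X143.85 Y37.31 F4168
G1 X141.82 Y38.79
G1 X139.30 Y38.79
G1 X137.27 Y37.31
G1 X136.49 Y34.92
G1 X137.27 Y32.53
G1 X139.30 Y31.05
G1 X141.82 Y31.05
G1 X143.85 Y32.53
G1 X144.63 Y34.92
M5
G0 X0.00 Y0.00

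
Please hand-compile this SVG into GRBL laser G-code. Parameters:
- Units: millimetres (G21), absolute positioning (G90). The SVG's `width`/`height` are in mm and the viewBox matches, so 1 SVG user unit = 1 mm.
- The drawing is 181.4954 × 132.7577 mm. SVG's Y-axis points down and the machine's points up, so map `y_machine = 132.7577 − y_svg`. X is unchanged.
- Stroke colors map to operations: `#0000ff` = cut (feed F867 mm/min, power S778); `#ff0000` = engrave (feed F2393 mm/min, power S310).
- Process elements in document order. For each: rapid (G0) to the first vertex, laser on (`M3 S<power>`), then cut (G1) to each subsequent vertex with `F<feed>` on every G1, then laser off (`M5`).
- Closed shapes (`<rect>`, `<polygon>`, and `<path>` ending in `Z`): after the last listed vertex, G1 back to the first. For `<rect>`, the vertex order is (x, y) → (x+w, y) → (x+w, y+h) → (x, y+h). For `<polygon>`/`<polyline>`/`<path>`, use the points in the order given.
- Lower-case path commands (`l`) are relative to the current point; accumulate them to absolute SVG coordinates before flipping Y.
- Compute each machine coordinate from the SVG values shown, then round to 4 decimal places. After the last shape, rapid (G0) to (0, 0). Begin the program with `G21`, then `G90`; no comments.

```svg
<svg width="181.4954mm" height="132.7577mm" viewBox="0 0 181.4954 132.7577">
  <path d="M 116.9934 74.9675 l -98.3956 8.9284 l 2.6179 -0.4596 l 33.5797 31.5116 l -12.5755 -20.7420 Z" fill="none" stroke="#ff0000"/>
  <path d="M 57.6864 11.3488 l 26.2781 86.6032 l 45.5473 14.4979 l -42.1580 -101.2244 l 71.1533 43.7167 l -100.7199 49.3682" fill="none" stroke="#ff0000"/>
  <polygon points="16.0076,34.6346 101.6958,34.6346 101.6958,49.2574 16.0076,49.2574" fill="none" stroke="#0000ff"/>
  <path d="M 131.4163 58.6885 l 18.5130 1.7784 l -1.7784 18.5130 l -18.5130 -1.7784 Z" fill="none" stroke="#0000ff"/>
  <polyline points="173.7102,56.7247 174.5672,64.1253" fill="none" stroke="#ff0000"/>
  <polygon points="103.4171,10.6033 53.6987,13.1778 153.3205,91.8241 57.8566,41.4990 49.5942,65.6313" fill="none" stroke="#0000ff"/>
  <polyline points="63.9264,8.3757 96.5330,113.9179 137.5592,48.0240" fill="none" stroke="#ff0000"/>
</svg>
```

G21
G90
G0 X116.9934 Y57.7902
M3 S310
G1 X18.5978 Y48.8618 F2393
G1 X21.2157 Y49.3214 F2393
G1 X54.7954 Y17.8098 F2393
G1 X42.2199 Y38.5518 F2393
G1 X116.9934 Y57.7902 F2393
M5
G0 X57.6864 Y121.4089
M3 S310
G1 X83.9645 Y34.8057 F2393
G1 X129.5118 Y20.3078 F2393
G1 X87.3538 Y121.5322 F2393
G1 X158.5071 Y77.8155 F2393
G1 X57.7872 Y28.4473 F2393
M5
G0 X16.0076 Y98.1231
M3 S778
G1 X101.6958 Y98.1231 F867
G1 X101.6958 Y83.5003 F867
G1 X16.0076 Y83.5003 F867
G1 X16.0076 Y98.1231 F867
M5
G0 X131.4163 Y74.0692
M3 S778
G1 X149.9293 Y72.2908 F867
G1 X148.1509 Y53.7778 F867
G1 X129.6379 Y55.5562 F867
G1 X131.4163 Y74.0692 F867
M5
G0 X173.7102 Y76.0330
M3 S310
G1 X174.5672 Y68.6324 F2393
M5
G0 X103.4171 Y122.1544
M3 S778
G1 X53.6987 Y119.5799 F867
G1 X153.3205 Y40.9336 F867
G1 X57.8566 Y91.2587 F867
G1 X49.5942 Y67.1264 F867
G1 X103.4171 Y122.1544 F867
M5
G0 X63.9264 Y124.3820
M3 S310
G1 X96.5330 Y18.8398 F2393
G1 X137.5592 Y84.7337 F2393
M5
G0 X0.0000 Y0.0000

1 u = 1 mm; y_m = 132.7577 − y.

[1] `<path>` closed polygon, #ff0000→engrave S310 F2393: (116.9934,57.7902) → (18.5978,48.8618) → (21.2157,49.3214) → (54.7954,17.8098) → (42.2199,38.5518) → (116.9934,57.7902) (closed)

[2] `<path>` open polyline, #ff0000→engrave S310 F2393: (57.6864,121.4089) → (83.9645,34.8057) → (129.5118,20.3078) → (87.3538,121.5322) → (158.5071,77.8155) → (57.7872,28.4473)

[3] `<polygon>` rectangle, #0000ff→cut S778 F867: (16.0076,98.1231) → (101.6958,98.1231) → (101.6958,83.5003) → (16.0076,83.5003) → (16.0076,98.1231) (closed)

[4] `<path>` regular polygon, #0000ff→cut S778 F867: (131.4163,74.0692) → (149.9293,72.2908) → (148.1509,53.7778) → (129.6379,55.5562) → (131.4163,74.0692) (closed)

[5] `<polyline>` line segment, #ff0000→engrave S310 F2393: (173.7102,76.0330) → (174.5672,68.6324)

[6] `<polygon>` closed polygon, #0000ff→cut S778 F867: (103.4171,122.1544) → (53.6987,119.5799) → (153.3205,40.9336) → (57.8566,91.2587) → (49.5942,67.1264) → (103.4171,122.1544) (closed)

[7] `<polyline>` open polyline, #ff0000→engrave S310 F2393: (63.9264,124.3820) → (96.5330,18.8398) → (137.5592,84.7337)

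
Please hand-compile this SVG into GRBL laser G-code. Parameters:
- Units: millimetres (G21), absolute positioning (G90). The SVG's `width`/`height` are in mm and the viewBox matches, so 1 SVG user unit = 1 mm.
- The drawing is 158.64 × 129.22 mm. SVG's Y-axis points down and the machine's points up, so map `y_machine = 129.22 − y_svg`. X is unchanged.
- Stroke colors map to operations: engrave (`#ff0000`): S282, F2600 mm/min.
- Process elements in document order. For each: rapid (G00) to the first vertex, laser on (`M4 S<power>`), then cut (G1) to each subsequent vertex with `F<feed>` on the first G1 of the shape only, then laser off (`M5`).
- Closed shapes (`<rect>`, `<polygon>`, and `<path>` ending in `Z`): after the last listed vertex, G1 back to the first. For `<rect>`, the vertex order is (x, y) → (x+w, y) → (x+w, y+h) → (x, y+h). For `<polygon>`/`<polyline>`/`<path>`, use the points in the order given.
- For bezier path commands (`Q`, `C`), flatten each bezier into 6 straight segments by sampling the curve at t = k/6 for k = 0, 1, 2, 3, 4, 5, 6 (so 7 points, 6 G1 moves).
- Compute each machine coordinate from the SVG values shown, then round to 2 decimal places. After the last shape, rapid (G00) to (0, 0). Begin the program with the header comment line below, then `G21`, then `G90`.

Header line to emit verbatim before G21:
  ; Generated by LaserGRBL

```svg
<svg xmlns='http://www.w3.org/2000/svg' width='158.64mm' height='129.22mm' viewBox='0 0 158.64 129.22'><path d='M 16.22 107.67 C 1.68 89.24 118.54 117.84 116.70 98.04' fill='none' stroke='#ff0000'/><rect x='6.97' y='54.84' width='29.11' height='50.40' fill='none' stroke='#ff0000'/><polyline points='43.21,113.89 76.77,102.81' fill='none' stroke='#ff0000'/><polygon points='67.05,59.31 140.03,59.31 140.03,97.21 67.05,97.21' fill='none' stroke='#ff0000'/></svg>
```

; Generated by LaserGRBL
G21
G90
G00 X16.22 Y21.55
M4 S282
G1 X18.74 Y27.29 F2600
G1 X36.22 Y27.84
G1 X61.70 Y25.85
G1 X88.24 Y23.98
G1 X108.89 Y24.87
G1 X116.70 Y31.18
M5
G00 X6.97 Y74.38
M4 S282
G1 X36.08 Y74.38 F2600
G1 X36.08 Y23.98
G1 X6.97 Y23.98
G1 X6.97 Y74.38
M5
G00 X43.21 Y15.33
M4 S282
G1 X76.77 Y26.41 F2600
M5
G00 X67.05 Y69.91
M4 S282
G1 X140.03 Y69.91 F2600
G1 X140.03 Y32.01
G1 X67.05 Y32.01
G1 X67.05 Y69.91
M5
G00 X0.00 Y0.00

1 u = 1 mm; y_m = 129.22 − y.

[1] `<path>` cubic bezier, #ff0000→engrave S282 F2600: (16.22,21.55) → (18.74,27.29) → (36.22,27.84) → (61.70,25.85) → (88.24,23.98) → (108.89,24.87) → (116.70,31.18)

[2] `<rect>` rectangle, #ff0000→engrave S282 F2600: (6.97,74.38) → (36.08,74.38) → (36.08,23.98) → (6.97,23.98) → (6.97,74.38) (closed)

[3] `<polyline>` line segment, #ff0000→engrave S282 F2600: (43.21,15.33) → (76.77,26.41)

[4] `<polygon>` rectangle, #ff0000→engrave S282 F2600: (67.05,69.91) → (140.03,69.91) → (140.03,32.01) → (67.05,32.01) → (67.05,69.91) (closed)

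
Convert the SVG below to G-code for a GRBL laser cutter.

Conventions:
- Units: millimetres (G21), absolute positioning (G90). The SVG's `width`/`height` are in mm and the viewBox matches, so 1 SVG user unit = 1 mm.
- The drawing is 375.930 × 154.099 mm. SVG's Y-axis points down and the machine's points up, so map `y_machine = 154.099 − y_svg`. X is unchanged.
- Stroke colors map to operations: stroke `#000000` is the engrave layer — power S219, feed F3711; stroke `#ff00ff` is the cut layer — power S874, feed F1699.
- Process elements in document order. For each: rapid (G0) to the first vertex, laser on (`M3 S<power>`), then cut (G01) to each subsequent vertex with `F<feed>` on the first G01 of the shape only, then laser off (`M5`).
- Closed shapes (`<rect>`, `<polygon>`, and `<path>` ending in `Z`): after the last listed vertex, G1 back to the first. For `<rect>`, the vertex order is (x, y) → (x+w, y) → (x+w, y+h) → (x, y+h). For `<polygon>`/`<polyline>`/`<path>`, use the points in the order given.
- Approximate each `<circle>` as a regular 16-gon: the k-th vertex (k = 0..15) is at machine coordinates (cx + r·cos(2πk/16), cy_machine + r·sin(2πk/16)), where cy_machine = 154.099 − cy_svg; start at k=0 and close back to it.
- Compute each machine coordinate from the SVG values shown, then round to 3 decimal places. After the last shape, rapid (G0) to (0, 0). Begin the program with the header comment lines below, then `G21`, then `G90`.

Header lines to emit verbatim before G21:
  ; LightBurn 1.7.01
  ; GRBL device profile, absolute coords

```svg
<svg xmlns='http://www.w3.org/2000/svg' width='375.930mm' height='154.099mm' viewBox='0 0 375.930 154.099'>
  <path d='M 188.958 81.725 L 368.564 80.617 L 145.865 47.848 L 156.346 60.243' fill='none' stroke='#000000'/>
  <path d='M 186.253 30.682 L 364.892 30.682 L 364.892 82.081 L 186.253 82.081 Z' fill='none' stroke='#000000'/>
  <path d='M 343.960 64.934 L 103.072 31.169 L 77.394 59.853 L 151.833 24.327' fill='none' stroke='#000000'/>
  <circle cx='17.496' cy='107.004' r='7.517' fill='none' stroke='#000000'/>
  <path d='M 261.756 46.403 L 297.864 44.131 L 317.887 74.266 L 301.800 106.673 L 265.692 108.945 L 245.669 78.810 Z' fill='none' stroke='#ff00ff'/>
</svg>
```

1 u = 1 mm; y_m = 154.099 − y.

[1] `<path>` open polyline, #000000→engrave S219 F3711: (188.958,72.374) → (368.564,73.482) → (145.865,106.251) → (156.346,93.856)

[2] `<path>` rectangle, #000000→engrave S219 F3711: (186.253,123.417) → (364.892,123.417) → (364.892,72.018) → (186.253,72.018) → (186.253,123.417) (closed)

[3] `<path>` open polyline, #000000→engrave S219 F3711: (343.960,89.165) → (103.072,122.930) → (77.394,94.246) → (151.833,129.772)

[4] `<circle>` circle, #000000→engrave S219 F3711: (25.013,47.095) → (24.441,49.972) → (22.811,52.410) → (20.373,54.040) → (17.496,54.612) → (14.619,54.040) → (12.181,52.410) → (10.551,49.972) → (9.979,47.095) → (10.551,44.218) → (12.181,41.780) → (14.619,40.150) → (17.496,39.578) → (20.373,40.150) → (22.811,41.780) → (24.441,44.218) → (25.013,47.095) (closed)

[5] `<path>` regular polygon, #ff00ff→cut S874 F1699: (261.756,107.696) → (297.864,109.968) → (317.887,79.833) → (301.800,47.426) → (265.692,45.154) → (245.669,75.289) → (261.756,107.696) (closed)

; LightBurn 1.7.01
; GRBL device profile, absolute coords
G21
G90
G0 X188.958 Y72.374
M3 S219
G01 X368.564 Y73.482 F3711
G01 X145.865 Y106.251
G01 X156.346 Y93.856
M5
G0 X186.253 Y123.417
M3 S219
G01 X364.892 Y123.417 F3711
G01 X364.892 Y72.018
G01 X186.253 Y72.018
G01 X186.253 Y123.417
M5
G0 X343.960 Y89.165
M3 S219
G01 X103.072 Y122.930 F3711
G01 X77.394 Y94.246
G01 X151.833 Y129.772
M5
G0 X25.013 Y47.095
M3 S219
G01 X24.441 Y49.972 F3711
G01 X22.811 Y52.410
G01 X20.373 Y54.040
G01 X17.496 Y54.612
G01 X14.619 Y54.040
G01 X12.181 Y52.410
G01 X10.551 Y49.972
G01 X9.979 Y47.095
G01 X10.551 Y44.218
G01 X12.181 Y41.780
G01 X14.619 Y40.150
G01 X17.496 Y39.578
G01 X20.373 Y40.150
G01 X22.811 Y41.780
G01 X24.441 Y44.218
G01 X25.013 Y47.095
M5
G0 X261.756 Y107.696
M3 S874
G01 X297.864 Y109.968 F1699
G01 X317.887 Y79.833
G01 X301.800 Y47.426
G01 X265.692 Y45.154
G01 X245.669 Y75.289
G01 X261.756 Y107.696
M5
G0 X0.000 Y0.000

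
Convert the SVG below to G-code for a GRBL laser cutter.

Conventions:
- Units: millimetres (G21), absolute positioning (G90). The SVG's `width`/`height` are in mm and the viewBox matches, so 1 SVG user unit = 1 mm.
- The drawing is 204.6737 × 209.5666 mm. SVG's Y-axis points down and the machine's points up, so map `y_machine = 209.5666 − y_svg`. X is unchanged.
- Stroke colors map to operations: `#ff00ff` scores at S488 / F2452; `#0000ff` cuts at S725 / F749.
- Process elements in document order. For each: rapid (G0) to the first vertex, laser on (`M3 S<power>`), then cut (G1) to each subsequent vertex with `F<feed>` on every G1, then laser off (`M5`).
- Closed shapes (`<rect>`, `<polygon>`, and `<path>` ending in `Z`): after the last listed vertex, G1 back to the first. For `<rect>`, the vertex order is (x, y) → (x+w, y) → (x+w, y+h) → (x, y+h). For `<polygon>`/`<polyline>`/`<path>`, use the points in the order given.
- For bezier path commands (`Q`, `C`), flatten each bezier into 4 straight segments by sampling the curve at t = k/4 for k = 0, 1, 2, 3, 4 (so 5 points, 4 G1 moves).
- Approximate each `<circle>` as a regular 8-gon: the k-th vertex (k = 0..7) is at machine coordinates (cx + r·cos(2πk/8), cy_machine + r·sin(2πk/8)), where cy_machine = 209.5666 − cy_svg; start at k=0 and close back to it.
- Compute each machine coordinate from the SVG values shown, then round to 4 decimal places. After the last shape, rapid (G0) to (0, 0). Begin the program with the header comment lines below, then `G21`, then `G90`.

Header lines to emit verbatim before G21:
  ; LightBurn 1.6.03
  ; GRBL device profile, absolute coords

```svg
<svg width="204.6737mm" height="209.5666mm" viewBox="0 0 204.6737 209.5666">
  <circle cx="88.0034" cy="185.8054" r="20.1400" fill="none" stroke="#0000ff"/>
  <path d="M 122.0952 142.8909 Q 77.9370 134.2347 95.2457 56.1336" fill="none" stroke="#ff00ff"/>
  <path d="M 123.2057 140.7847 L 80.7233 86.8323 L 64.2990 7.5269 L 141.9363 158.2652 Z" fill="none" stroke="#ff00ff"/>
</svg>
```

Since the viewBox matches the mm dimensions, user units are millimetres directly. The only transform is the Y-flip y_m = 209.5666 − y_svg.

Shape 1 is a circle drawn with `<circle>`. Its stroke #0000ff means cut at S725, F749. After flipping Y the toolpath is (108.1434,23.7612) → (102.2445,38.0023) → (88.0034,43.9012) → (73.7623,38.0023) → (67.8634,23.7612) → (73.7623,9.5201) → (88.0034,3.6212) → (102.2445,9.5201) → (108.1434,23.7612), returning to the start.

Shape 2 is a quadratic bezier drawn with `<path>`. Its stroke #ff00ff means score at S488, F2452. After flipping Y the toolpath is (122.0952,66.6757) → (103.8578,75.3441) → (93.3037,92.6931) → (90.4330,118.7228) → (95.2457,153.4330).

Shape 3 is a closed polygon drawn with `<path>`. Its stroke #ff00ff means score at S488, F2452. After flipping Y the toolpath is (123.2057,68.7819) → (80.7233,122.7343) → (64.2990,202.0397) → (141.9363,51.3014) → (123.2057,68.7819), returning to the start.

; LightBurn 1.6.03
; GRBL device profile, absolute coords
G21
G90
G0 X108.1434 Y23.7612
M3 S725
G1 X102.2445 Y38.0023 F749
G1 X88.0034 Y43.9012 F749
G1 X73.7623 Y38.0023 F749
G1 X67.8634 Y23.7612 F749
G1 X73.7623 Y9.5201 F749
G1 X88.0034 Y3.6212 F749
G1 X102.2445 Y9.5201 F749
G1 X108.1434 Y23.7612 F749
M5
G0 X122.0952 Y66.6757
M3 S488
G1 X103.8578 Y75.3441 F2452
G1 X93.3037 Y92.6931 F2452
G1 X90.4330 Y118.7228 F2452
G1 X95.2457 Y153.4330 F2452
M5
G0 X123.2057 Y68.7819
M3 S488
G1 X80.7233 Y122.7343 F2452
G1 X64.2990 Y202.0397 F2452
G1 X141.9363 Y51.3014 F2452
G1 X123.2057 Y68.7819 F2452
M5
G0 X0.0000 Y0.0000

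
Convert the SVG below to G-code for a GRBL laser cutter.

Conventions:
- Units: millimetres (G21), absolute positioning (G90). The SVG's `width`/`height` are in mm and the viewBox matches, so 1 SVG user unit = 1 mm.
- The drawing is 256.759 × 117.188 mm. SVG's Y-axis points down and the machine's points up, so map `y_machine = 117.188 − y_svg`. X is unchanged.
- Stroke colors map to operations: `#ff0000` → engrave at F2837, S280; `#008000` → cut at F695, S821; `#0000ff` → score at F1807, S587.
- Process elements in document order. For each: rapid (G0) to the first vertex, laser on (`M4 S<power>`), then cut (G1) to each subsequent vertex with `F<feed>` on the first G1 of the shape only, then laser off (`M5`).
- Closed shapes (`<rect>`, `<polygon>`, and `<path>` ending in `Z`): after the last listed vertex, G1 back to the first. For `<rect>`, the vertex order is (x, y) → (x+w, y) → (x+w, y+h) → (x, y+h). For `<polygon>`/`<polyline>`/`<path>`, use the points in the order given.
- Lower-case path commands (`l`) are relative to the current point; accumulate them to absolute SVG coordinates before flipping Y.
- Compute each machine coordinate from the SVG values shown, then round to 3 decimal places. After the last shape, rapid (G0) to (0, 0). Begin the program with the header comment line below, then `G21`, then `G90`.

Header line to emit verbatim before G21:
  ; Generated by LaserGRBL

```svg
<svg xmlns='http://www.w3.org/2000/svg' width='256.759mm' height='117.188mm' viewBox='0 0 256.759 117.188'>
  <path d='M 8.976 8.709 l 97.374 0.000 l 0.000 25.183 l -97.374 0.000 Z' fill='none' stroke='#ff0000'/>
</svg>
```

1 u = 1 mm; y_m = 117.188 − y.

[1] `<path>` rectangle, #ff0000→engrave S280 F2837: (8.976,108.479) → (106.350,108.479) → (106.350,83.296) → (8.976,83.296) → (8.976,108.479) (closed)

; Generated by LaserGRBL
G21
G90
G0 X8.976 Y108.479
M4 S280
G1 X106.350 Y108.479 F2837
G1 X106.350 Y83.296
G1 X8.976 Y83.296
G1 X8.976 Y108.479
M5
G0 X0.000 Y0.000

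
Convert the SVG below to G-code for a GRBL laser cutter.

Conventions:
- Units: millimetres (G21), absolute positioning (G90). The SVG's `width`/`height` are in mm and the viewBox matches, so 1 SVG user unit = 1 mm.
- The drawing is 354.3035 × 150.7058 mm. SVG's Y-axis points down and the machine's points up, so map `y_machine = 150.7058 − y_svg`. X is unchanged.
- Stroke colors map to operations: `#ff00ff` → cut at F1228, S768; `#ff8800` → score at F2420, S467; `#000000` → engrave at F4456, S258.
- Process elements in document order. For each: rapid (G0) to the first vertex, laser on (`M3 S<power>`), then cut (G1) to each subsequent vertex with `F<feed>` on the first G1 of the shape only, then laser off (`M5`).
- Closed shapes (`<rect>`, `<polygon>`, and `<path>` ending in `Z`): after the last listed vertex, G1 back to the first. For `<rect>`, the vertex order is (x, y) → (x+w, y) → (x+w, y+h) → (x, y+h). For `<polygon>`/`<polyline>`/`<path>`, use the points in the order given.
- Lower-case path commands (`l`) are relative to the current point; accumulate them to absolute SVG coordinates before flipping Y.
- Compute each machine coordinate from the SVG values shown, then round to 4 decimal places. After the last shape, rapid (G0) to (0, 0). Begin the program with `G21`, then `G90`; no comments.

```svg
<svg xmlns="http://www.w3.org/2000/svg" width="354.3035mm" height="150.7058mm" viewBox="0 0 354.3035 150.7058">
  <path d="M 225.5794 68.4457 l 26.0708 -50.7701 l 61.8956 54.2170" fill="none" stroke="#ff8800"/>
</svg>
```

G21
G90
G0 X225.5794 Y82.2601
M3 S467
G1 X251.6502 Y133.0302 F2420
G1 X313.5458 Y78.8132
M5
G0 X0.0000 Y0.0000

Since the viewBox matches the mm dimensions, user units are millimetres directly. The only transform is the Y-flip y_m = 150.7058 − y_svg.

Shape 1 is a open polyline drawn with `<path>`. Its stroke #ff8800 means score at S467, F2420. After flipping Y the toolpath is (225.5794,82.2601) → (251.6502,133.0302) → (313.5458,78.8132).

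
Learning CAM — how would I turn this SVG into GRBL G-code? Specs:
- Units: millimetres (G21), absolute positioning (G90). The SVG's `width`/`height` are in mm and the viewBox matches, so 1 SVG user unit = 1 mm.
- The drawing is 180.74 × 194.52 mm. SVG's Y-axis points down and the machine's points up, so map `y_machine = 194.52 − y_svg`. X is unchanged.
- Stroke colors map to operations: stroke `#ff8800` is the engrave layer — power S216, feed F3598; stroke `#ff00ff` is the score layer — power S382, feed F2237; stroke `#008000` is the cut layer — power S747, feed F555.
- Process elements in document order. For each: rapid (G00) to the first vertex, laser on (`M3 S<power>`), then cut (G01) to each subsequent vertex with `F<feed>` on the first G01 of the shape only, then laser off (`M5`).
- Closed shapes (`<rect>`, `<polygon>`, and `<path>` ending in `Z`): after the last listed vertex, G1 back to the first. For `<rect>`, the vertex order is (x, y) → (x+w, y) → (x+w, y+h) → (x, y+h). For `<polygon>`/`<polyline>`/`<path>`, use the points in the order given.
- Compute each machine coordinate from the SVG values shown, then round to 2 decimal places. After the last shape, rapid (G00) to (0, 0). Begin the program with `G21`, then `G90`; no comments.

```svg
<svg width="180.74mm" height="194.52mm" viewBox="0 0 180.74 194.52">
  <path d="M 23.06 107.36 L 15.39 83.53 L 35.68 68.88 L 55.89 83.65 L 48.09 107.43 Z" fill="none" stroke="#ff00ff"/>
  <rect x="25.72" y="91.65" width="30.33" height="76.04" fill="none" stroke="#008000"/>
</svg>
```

1 u = 1 mm; y_m = 194.52 − y.

[1] `<path>` regular polygon, #ff00ff→score S382 F2237: (23.06,87.16) → (15.39,110.99) → (35.68,125.64) → (55.89,110.87) → (48.09,87.09) → (23.06,87.16) (closed)

[2] `<rect>` rectangle, #008000→cut S747 F555: (25.72,102.87) → (56.05,102.87) → (56.05,26.83) → (25.72,26.83) → (25.72,102.87) (closed)

G21
G90
G00 X23.06 Y87.16
M3 S382
G01 X15.39 Y110.99 F2237
G01 X35.68 Y125.64
G01 X55.89 Y110.87
G01 X48.09 Y87.09
G01 X23.06 Y87.16
M5
G00 X25.72 Y102.87
M3 S747
G01 X56.05 Y102.87 F555
G01 X56.05 Y26.83
G01 X25.72 Y26.83
G01 X25.72 Y102.87
M5
G00 X0.00 Y0.00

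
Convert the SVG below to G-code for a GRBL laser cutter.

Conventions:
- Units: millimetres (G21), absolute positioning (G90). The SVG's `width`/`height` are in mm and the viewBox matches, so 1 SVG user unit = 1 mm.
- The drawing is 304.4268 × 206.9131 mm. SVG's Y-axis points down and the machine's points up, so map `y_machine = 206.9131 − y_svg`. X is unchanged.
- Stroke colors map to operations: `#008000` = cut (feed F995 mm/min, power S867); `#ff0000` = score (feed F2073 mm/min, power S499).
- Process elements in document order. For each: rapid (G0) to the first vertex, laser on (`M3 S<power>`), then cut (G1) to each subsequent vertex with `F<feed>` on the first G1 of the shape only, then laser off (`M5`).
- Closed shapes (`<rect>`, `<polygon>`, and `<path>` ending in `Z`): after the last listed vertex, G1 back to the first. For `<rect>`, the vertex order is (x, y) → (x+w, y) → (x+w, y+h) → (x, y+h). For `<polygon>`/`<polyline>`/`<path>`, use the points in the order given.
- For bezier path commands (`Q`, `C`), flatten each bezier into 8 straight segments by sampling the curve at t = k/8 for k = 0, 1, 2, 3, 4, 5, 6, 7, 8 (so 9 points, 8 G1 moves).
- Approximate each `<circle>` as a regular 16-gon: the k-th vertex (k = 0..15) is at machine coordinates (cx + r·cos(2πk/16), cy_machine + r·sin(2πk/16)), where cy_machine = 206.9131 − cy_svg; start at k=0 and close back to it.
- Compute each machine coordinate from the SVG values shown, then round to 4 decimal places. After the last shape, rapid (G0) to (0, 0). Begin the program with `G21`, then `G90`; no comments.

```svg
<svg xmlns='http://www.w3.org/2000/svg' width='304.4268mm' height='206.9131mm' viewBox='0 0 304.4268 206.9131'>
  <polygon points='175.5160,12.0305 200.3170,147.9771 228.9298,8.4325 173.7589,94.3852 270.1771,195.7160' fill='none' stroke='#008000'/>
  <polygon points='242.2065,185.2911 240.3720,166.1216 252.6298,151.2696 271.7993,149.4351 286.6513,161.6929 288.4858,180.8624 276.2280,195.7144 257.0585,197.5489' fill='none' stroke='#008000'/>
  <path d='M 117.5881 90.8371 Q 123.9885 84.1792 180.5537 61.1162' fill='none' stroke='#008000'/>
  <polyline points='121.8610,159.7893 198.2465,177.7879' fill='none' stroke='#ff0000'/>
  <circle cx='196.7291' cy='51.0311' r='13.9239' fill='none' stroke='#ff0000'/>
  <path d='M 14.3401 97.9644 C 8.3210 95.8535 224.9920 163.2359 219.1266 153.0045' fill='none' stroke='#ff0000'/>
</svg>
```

Since the viewBox matches the mm dimensions, user units are millimetres directly. The only transform is the Y-flip y_m = 206.9131 − y_svg.

Shape 1 is a closed polygon drawn with `<polygon>`. Its stroke #008000 means cut at S867, F995. After flipping Y the toolpath is (175.5160,194.8826) → (200.3170,58.9360) → (228.9298,198.4806) → (173.7589,112.5279) → (270.1771,11.1971) → (175.5160,194.8826), returning to the start.

Shape 2 is a regular polygon drawn with `<polygon>`. Its stroke #008000 means cut at S867, F995. After flipping Y the toolpath is (242.2065,21.6220) → (240.3720,40.7915) → (252.6298,55.6435) → (271.7993,57.4780) → (286.6513,45.2202) → (288.4858,26.0507) → (276.2280,11.1987) → (257.0585,9.3642) → (242.2065,21.6220), returning to the start.

Shape 3 is a quadratic bezier drawn with `<path>`. Its stroke #008000 means cut at S867, F995. After flipping Y the toolpath is (117.5881,116.0760) → (119.9720,117.9968) → (123.9236,120.4303) → (129.4428,123.3764) → (136.5297,126.8352) → (145.1842,130.8066) → (155.4064,135.2907) → (167.1962,140.2875) → (180.5537,145.7969).

Shape 4 is a line segment drawn with `<polyline>`. Its stroke #ff0000 means score at S499, F2073. After flipping Y the toolpath is (121.8610,47.1238) → (198.2465,29.1252).

Shape 5 is a circle drawn with `<circle>`. Its stroke #ff0000 means score at S499, F2073. After flipping Y the toolpath is (210.6530,155.8820) → (209.5931,161.2104) → (206.5748,165.7277) → (202.0575,168.7460) → (196.7291,169.8059) → (191.4007,168.7460) → (186.8834,165.7277) → (183.8651,161.2104) → (182.8052,155.8820) → (183.8651,150.5536) → (186.8834,146.0363) → (191.4007,143.0180) → (196.7291,141.9581) → (202.0575,143.0180) → (206.5748,146.0363) → (209.5931,150.5536) → (210.6530,155.8820), returning to the start.

Shape 6 is a cubic bezier drawn with `<path>`. Its stroke #ff0000 means score at S499, F2073. After flipping Y the toolpath is (14.3401,108.9487) → (21.6520,106.7701) → (44.6235,99.8004) → (78.0373,89.7636) → (116.6757,78.3835) → (155.3214,67.3840) → (188.7567,58.4891) → (211.7643,53.4227) → (219.1266,53.9086).

G21
G90
G0 X175.5160 Y194.8826
M3 S867
G1 X200.3170 Y58.9360 F995
G1 X228.9298 Y198.4806
G1 X173.7589 Y112.5279
G1 X270.1771 Y11.1971
G1 X175.5160 Y194.8826
M5
G0 X242.2065 Y21.6220
M3 S867
G1 X240.3720 Y40.7915 F995
G1 X252.6298 Y55.6435
G1 X271.7993 Y57.4780
G1 X286.6513 Y45.2202
G1 X288.4858 Y26.0507
G1 X276.2280 Y11.1987
G1 X257.0585 Y9.3642
G1 X242.2065 Y21.6220
M5
G0 X117.5881 Y116.0760
M3 S867
G1 X119.9720 Y117.9968 F995
G1 X123.9236 Y120.4303
G1 X129.4428 Y123.3764
G1 X136.5297 Y126.8352
G1 X145.1842 Y130.8066
G1 X155.4064 Y135.2907
G1 X167.1962 Y140.2875
G1 X180.5537 Y145.7969
M5
G0 X121.8610 Y47.1238
M3 S499
G1 X198.2465 Y29.1252 F2073
M5
G0 X210.6530 Y155.8820
M3 S499
G1 X209.5931 Y161.2104 F2073
G1 X206.5748 Y165.7277
G1 X202.0575 Y168.7460
G1 X196.7291 Y169.8059
G1 X191.4007 Y168.7460
G1 X186.8834 Y165.7277
G1 X183.8651 Y161.2104
G1 X182.8052 Y155.8820
G1 X183.8651 Y150.5536
G1 X186.8834 Y146.0363
G1 X191.4007 Y143.0180
G1 X196.7291 Y141.9581
G1 X202.0575 Y143.0180
G1 X206.5748 Y146.0363
G1 X209.5931 Y150.5536
G1 X210.6530 Y155.8820
M5
G0 X14.3401 Y108.9487
M3 S499
G1 X21.6520 Y106.7701 F2073
G1 X44.6235 Y99.8004
G1 X78.0373 Y89.7636
G1 X116.6757 Y78.3835
G1 X155.3214 Y67.3840
G1 X188.7567 Y58.4891
G1 X211.7643 Y53.4227
G1 X219.1266 Y53.9086
M5
G0 X0.0000 Y0.0000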